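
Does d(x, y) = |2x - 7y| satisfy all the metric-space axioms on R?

No. d fails symmetry: d(7, 5) = |2·7 - 7·5| = |-21| = 21, but d(5, 7) = |2·5 - 7·7| = |-39| = 39. Since 21 ≠ 39, d(x,y) ≠ d(y,x) in general.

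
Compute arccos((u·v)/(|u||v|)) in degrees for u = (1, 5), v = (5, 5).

With u = (1, 5), v = (5, 5):
u·v = 1·5 + 5·5 = 5 + 25 = 30.
|u| = √(1² + 5²) = √26, |v| = √(5² + 5²) = √50, so |u||v| = √(26·50) = √1300.
cos θ = (u·v)/(|u||v|) = 30/√1300 ≈ 0.83205
θ = arccos(0.83205) ≈ 33.69°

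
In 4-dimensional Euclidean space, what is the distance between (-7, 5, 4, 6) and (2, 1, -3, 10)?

√(Σ(x_i - y_i)²) = √((-7 - 2)² + (5 - 1)² + (4 - (-3))² + (6 - 10)²)
= √((-9)² + 4² + 7² + (-4)²) = √(81 + 16 + 49 + 16) = √162 ≈ 12.7279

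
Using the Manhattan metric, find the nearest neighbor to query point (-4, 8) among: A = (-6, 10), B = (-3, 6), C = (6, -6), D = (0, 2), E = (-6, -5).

Distances: d(A) = 4, d(B) = 3, d(C) = 24, d(D) = 10, d(E) = 15. Nearest: B = (-3, 6) with distance 3.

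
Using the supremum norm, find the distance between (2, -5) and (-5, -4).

max(|x_i - y_i|) = max(|2 - (-5)|, |-5 - (-4)|) = max(7, 1) = 7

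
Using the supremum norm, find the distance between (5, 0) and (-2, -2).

max(|x_i - y_i|) = max(|5 - (-2)|, |0 - (-2)|) = max(7, 2) = 7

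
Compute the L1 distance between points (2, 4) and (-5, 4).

Σ|x_i - y_i| = |2 - (-5)| + |4 - 4| = 7 + 0 = 7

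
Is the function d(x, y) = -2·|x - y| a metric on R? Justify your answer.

No. With c = -2 < 0, d fails non-negativity: d(4, 6) = -2·|4 - 6| = -2·2 = -4 < 0.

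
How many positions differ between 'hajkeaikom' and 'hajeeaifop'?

Differing positions: 4, 8, 10. Hamming distance = 3.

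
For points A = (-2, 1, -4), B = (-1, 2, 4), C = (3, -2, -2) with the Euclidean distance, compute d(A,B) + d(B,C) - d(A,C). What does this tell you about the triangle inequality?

d(A,B) = √(1² + 1² + 8²) = √66 ≈ 8.124, d(B,C) = √(4² + 4² + 6²) = √68 ≈ 8.2462, d(A,C) = √(5² + 3² + 2²) = √38 ≈ 6.1644.
d(A,B) + d(B,C) - d(A,C) = 8.124 + 8.2462 - 6.1644 = 16.3702 - 6.1644 = 10.2058 (to 4 decimal places). This is ≥ 0, so the triangle inequality holds for these points.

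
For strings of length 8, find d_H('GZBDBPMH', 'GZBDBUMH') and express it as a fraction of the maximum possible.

Differing positions: 6. Hamming distance = 1. The maximum possible Hamming distance for length-8 strings is 8, so d_H/8 = 1/8 = 0.125.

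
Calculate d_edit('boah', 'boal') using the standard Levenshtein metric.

Let D[i][j] be the edit distance between the first i characters of 'boah' and the first j characters of 'boal', with D[i][0] = i, D[0][j] = j, and D[i][j] = D[i-1][j-1] if the characters match, else 1 + min(D[i-1][j], D[i][j-1], D[i-1][j-1]). Filling the table (rows: prefixes of 'boah', columns: prefixes of 'boal'):
     ε  b  o  a  l
  ε  0  1  2  3  4
  b  1  0  1  2  3
  o  2  1  0  1  2
  a  3  2  1  0  1
  h  4  3  2  1  1
The bottom-right entry gives D[4][4] = 1, so no sequence of fewer than 1 edit works. Backtracking through the table gives one optimal edit sequence (1 edit):
  boah → boal (sub h→l @4)
Edit distance = 1.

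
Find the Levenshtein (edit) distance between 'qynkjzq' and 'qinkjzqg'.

Let D[i][j] be the edit distance between the first i characters of 'qynkjzq' and the first j characters of 'qinkjzqg', with D[i][0] = i, D[0][j] = j, and D[i][j] = D[i-1][j-1] if the characters match, else 1 + min(D[i-1][j], D[i][j-1], D[i-1][j-1]). Filling the table (rows: prefixes of 'qynkjzq', columns: prefixes of 'qinkjzqg'):
     ε  q  i  n  k  j  z  q  g
  ε  0  1  2  3  4  5  6  7  8
  q  1  0  1  2  3  4  5  6  7
  y  2  1  1  2  3  4  5  6  7
  n  3  2  2  1  2  3  4  5  6
  k  4  3  3  2  1  2  3  4  5
  j  5  4  4  3  2  1  2  3  4
  z  6  5  5  4  3  2  1  2  3
  q  7  6  6  5  4  3  2  1  2
The bottom-right entry gives D[7][8] = 2, so no sequence of fewer than 2 edits works. Backtracking through the table gives one optimal edit sequence (2 edits):
  qynkjzq → qinkjzq (sub y→i @2)
  qinkjzq → qinkjzqg (ins g @8)
Edit distance = 2.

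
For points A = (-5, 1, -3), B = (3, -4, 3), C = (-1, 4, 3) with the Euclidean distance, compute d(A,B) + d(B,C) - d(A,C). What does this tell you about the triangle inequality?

d(A,B) = √(8² + 5² + 6²) = √125 ≈ 11.1803, d(B,C) = √(4² + 8² + 0²) = √80 ≈ 8.9443, d(A,C) = √(4² + 3² + 6²) = √61 ≈ 7.8102.
d(A,B) + d(B,C) - d(A,C) = 11.1803 + 8.9443 - 7.8102 = 20.1246 - 7.8102 = 12.3144 (to 4 decimal places). This is ≥ 0, so the triangle inequality holds for these points.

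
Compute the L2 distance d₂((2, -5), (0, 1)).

√(Σ(x_i - y_i)²) = √((2 - 0)² + (-5 - 1)²)
= √(2² + (-6)²) = √(4 + 36) = √40 ≈ 6.3246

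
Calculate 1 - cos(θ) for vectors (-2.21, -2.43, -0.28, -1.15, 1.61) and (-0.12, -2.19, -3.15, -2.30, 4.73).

With u = (-2.21, -2.43, -0.28, -1.15, 1.61), v = (-0.12, -2.19, -3.15, -2.30, 4.73):
u·v = (-2.21)·(-0.12) + (-2.43)·(-2.19) + (-0.28)·(-3.15) + (-1.15)·(-2.3) + 1.61·4.73 = 0.2652 + 5.3217 + 0.882 + 2.645 + 7.6153 = 16.7292.
|u| = √((-2.21)² + (-2.43)² + (-0.28)² + (-1.15)² + 1.61²) = √(4.8841 + 5.9049 + 0.0784 + 1.3225 + 2.5921) = √14.782, |v| = √((-0.12)² + (-2.19)² + (-3.15)² + (-2.3)² + 4.73²) = √(0.0144 + 4.7961 + 9.9225 + 5.29 + 22.3729) = √42.3959.
cos θ = (u·v)/(|u||v|) = 16.7292/(√14.782·√42.3959) ≈ 0.6683
Cosine distance = 1 - cos θ ≈ 1 - 0.6683 = 0.3317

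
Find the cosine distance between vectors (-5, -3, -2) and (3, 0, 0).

With u = (-5, -3, -2), v = (3, 0, 0):
u·v = (-5)·3 + (-3)·0 + (-2)·0 = (-15) + 0 + 0 = -15.
|u| = √((-5)² + (-3)² + (-2)²) = √38, |v| = √(3² + 0² + 0²) = √9, so |u||v| = √(38·9) = √342.
cos θ = (u·v)/(|u||v|) = -15/√342 ≈ -0.8111
Cosine distance = 1 - cos θ ≈ 1 - (-0.8111) = 1.8111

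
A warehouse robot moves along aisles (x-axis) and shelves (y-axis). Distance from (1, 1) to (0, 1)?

Σ|x_i - y_i| = |1 - 0| + |1 - 1| = 1 + 0 = 1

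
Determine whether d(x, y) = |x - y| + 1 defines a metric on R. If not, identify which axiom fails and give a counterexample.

No. d fails identity of indiscernibles (specifically d(x,x) = 0): d(-3, -3) = |-3 - (-3)| + 1 = 0 + 1 = 1 ≠ 0.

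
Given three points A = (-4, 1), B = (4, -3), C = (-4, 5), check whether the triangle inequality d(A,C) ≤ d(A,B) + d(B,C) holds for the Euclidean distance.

d(A,B) = √(8² + 4²) = √80 ≈ 8.9443, d(B,C) = √(8² + 8²) = √128 ≈ 11.3137, d(A,C) = √(0² + 4²) = √16 = 4.
d(A,C) = 4 ≤ 8.9443 + 11.3137 = 20.258. Triangle inequality is satisfied.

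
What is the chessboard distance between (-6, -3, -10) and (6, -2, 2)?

max(|x_i - y_i|) = max(|-6 - 6|, |-3 - (-2)|, |-10 - 2|) = max(12, 1, 12) = 12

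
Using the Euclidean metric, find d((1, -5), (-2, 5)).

√(Σ(x_i - y_i)²) = √((1 - (-2))² + (-5 - 5)²)
= √(3² + (-10)²) = √(9 + 100) = √109 ≈ 10.4403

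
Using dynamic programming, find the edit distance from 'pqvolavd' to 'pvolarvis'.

Let D[i][j] be the edit distance between the first i characters of 'pqvolavd' and the first j characters of 'pvolarvis', with D[i][0] = i, D[0][j] = j, and D[i][j] = D[i-1][j-1] if the characters match, else 1 + min(D[i-1][j], D[i][j-1], D[i-1][j-1]). Filling the table (rows: prefixes of 'pqvolavd', columns: prefixes of 'pvolarvis'):
     ε  p  v  o  l  a  r  v  i  s
  ε  0  1  2  3  4  5  6  7  8  9
  p  1  0  1  2  3  4  5  6  7  8
  q  2  1  1  2  3  4  5  6  7  8
  v  3  2  1  2  3  4  5  5  6  7
  o  4  3  2  1  2  3  4  5  6  7
  l  5  4  3  2  1  2  3  4  5  6
  a  6  5  4  3  2  1  2  3  4  5
  v  7  6  5  4  3  2  2  2  3  4
  d  8  7  6  5  4  3  3  3  3  4
The bottom-right entry gives D[8][9] = 4, so no sequence of fewer than 4 edits works. Backtracking through the table gives one optimal edit sequence (4 edits):
  pqvolavd → pvolavd (del q @2)
  pvolavd → pvolarvd (ins r @6)
  pvolarvd → pvolarvid (ins i @8)
  pvolarvid → pvolarvis (sub d→s @9)
Edit distance = 4.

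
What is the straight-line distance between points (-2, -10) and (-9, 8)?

√(Σ(x_i - y_i)²) = √((-2 - (-9))² + (-10 - 8)²)
= √(7² + (-18)²) = √(49 + 324) = √373 ≈ 19.3132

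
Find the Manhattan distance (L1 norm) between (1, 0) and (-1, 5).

Σ|x_i - y_i| = |1 - (-1)| + |0 - 5| = 2 + 5 = 7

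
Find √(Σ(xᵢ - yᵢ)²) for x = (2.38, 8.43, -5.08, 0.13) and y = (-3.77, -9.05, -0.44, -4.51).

√(Σ(x_i - y_i)²) = √((2.38 - (-3.77))² + (8.43 - (-9.05))² + (-5.08 - (-0.44))² + (0.13 - (-4.51))²)
= √(6.15² + 17.48² + (-4.64)² + 4.64²) = √(37.8225 + 305.5504 + 21.5296 + 21.5296) = √386.4321 ≈ 19.6579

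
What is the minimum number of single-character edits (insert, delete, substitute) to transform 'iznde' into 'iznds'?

Let D[i][j] be the edit distance between the first i characters of 'iznde' and the first j characters of 'iznds', with D[i][0] = i, D[0][j] = j, and D[i][j] = D[i-1][j-1] if the characters match, else 1 + min(D[i-1][j], D[i][j-1], D[i-1][j-1]). Filling the table (rows: prefixes of 'iznde', columns: prefixes of 'iznds'):
     ε  i  z  n  d  s
  ε  0  1  2  3  4  5
  i  1  0  1  2  3  4
  z  2  1  0  1  2  3
  n  3  2  1  0  1  2
  d  4  3  2  1  0  1
  e  5  4  3  2  1  1
The bottom-right entry gives D[5][5] = 1, so no sequence of fewer than 1 edit works. Backtracking through the table gives one optimal edit sequence (1 edit):
  iznde → iznds (sub e→s @5)
Edit distance = 1.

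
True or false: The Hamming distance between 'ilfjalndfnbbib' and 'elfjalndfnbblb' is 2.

Differing positions: 1, 13. Hamming distance = 2, so the claim is true.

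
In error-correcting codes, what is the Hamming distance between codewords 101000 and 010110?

Differing positions: 1, 2, 3, 4, 5. Hamming distance = 5.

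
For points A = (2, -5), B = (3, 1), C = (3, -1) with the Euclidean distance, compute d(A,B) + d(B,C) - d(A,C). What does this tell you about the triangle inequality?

d(A,B) = √(1² + 6²) = √37 ≈ 6.0828, d(B,C) = √(0² + 2²) = √4 = 2, d(A,C) = √(1² + 4²) = √17 ≈ 4.1231.
d(A,B) + d(B,C) - d(A,C) = 6.0828 + 2 - 4.1231 = 8.0828 - 4.1231 = 3.9597 (to 4 decimal places). This is ≥ 0, so the triangle inequality holds for these points.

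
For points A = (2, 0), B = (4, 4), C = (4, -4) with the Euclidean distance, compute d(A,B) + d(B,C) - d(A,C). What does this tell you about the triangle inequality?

d(A,B) = √(2² + 4²) = √20 ≈ 4.4721, d(B,C) = √(0² + 8²) = √64 = 8, d(A,C) = √(2² + 4²) = √20 ≈ 4.4721.
d(A,B) + d(B,C) - d(A,C) = 4.4721 + 8 - 4.4721 = 12.4721 - 4.4721 = 8. This is ≥ 0, so the triangle inequality holds for these points.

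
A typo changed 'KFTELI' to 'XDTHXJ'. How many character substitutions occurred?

Differing positions: 1, 2, 4, 5, 6. Hamming distance = 5.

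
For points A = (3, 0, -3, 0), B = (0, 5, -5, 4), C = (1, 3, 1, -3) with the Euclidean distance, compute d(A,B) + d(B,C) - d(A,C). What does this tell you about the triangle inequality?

d(A,B) = √(3² + 5² + 2² + 4²) = √54 ≈ 7.3485, d(B,C) = √(1² + 2² + 6² + 7²) = √90 ≈ 9.4868, d(A,C) = √(2² + 3² + 4² + 3²) = √38 ≈ 6.1644.
d(A,B) + d(B,C) - d(A,C) = 7.3485 + 9.4868 - 6.1644 = 16.8353 - 6.1644 = 10.6709 (to 4 decimal places). This is ≥ 0, so the triangle inequality holds for these points.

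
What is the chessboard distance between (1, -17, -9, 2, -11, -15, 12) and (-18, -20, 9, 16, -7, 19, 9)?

max(|x_i - y_i|) = max(|1 - (-18)|, |-17 - (-20)|, |-9 - 9|, |2 - 16|, |-11 - (-7)|, |-15 - 19|, |12 - 9|) = max(19, 3, 18, 14, 4, 34, 3) = 34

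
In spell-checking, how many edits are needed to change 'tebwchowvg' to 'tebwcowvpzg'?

Let D[i][j] be the edit distance between the first i characters of 'tebwchowvg' and the first j characters of 'tebwcowvpzg', with D[i][0] = i, D[0][j] = j, and D[i][j] = D[i-1][j-1] if the characters match, else 1 + min(D[i-1][j], D[i][j-1], D[i-1][j-1]). Filling the table (rows: prefixes of 'tebwchowvg', columns: prefixes of 'tebwcowvpzg'):
     ε  t  e  b  w  c  o  w  v  p  z  g
  ε  0  1  2  3  4  5  6  7  8  9 10 11
  t  1  0  1  2  3  4  5  6  7  8  9 10
  e  2  1  0  1  2  3  4  5  6  7  8  9
  b  3  2  1  0  1  2  3  4  5  6  7  8
  w  4  3  2  1  0  1  2  3  4  5  6  7
  c  5  4  3  2  1  0  1  2  3  4  5  6
  h  6  5  4  3  2  1  1  2  3  4  5  6
  o  7  6  5  4  3  2  1  2  3  4  5  6
  w  8  7  6  5  4  3  2  1  2  3  4  5
  v  9  8  7  6  5  4  3  2  1  2  3  4
  g 10  9  8  7  6  5  4  3  2  2  3  3
The bottom-right entry gives D[10][11] = 3, so no sequence of fewer than 3 edits works. Backtracking through the table gives one optimal edit sequence (3 edits):
  tebwchowvg → tebwcowvg (del h @6)
  tebwcowvg → tebwcowvpg (ins p @9)
  tebwcowvpg → tebwcowvpzg (ins z @10)
Edit distance = 3.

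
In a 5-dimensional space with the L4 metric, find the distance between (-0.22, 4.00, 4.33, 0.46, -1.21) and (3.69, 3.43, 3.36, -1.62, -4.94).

(Σ|x_i - y_i|^4)^(1/4) = (|-0.22 - 3.69|^4 + |4 - 3.43|^4 + |4.33 - 3.36|^4 + |0.46 - (-1.62)|^4 + |-1.21 - (-4.94)|^4)^(1/4)
= (3.91^4 + 0.57^4 + 0.97^4 + 2.08^4 + 3.73^4)^(1/4) ≈ (233.726 + 0.1056 + 0.8853 + 18.7177 + 193.5688)^(1/4) = (447.0034)^(1/4) ≈ 4.5981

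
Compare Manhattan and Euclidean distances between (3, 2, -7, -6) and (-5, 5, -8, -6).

L1 = |3 - (-5)| + |2 - 5| + |-7 - (-8)| + |-6 - (-6)| = 8 + 3 + 1 + 0 = 12
L2 = √(8² + 3² + 1² + 0²) = √74 ≈ 8.6023
L1 ≥ L2 always (equality iff movement is along one axis); L1 > L2 here.
Ratio L1/L2 = 12/√74 ≈ 1.395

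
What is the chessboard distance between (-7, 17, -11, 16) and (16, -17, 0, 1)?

max(|x_i - y_i|) = max(|-7 - 16|, |17 - (-17)|, |-11 - 0|, |16 - 1|) = max(23, 34, 11, 15) = 34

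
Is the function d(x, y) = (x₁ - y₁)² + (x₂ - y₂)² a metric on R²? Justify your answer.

No. The squared Euclidean distance fails the triangle inequality. Counterexample: x = (0, 0), y = (5, 3), z = (10, 6). d(x,z) = 10² + 6² = 136, but d(x,y) + d(y,z) = (5² + 3²) + (5² + 3²) = 34 + 34 = 68. Since 136 > 68, the triangle inequality is violated. (Note: √d, the ordinary Euclidean distance, IS a metric.)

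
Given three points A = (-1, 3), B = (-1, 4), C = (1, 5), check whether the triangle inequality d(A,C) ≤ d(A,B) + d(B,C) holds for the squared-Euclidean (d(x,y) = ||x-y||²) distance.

d(A,B) = 0² + 1² = 1, d(B,C) = 2² + 1² = 5, d(A,C) = 2² + 2² = 8.
d(A,C) = 8 > 1 + 5 = 6. Triangle inequality is VIOLATED. (Squared-Euclidean is not a metric — this is a counterexample.)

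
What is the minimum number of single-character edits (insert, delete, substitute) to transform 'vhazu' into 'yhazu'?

Let D[i][j] be the edit distance between the first i characters of 'vhazu' and the first j characters of 'yhazu', with D[i][0] = i, D[0][j] = j, and D[i][j] = D[i-1][j-1] if the characters match, else 1 + min(D[i-1][j], D[i][j-1], D[i-1][j-1]). Filling the table (rows: prefixes of 'vhazu', columns: prefixes of 'yhazu'):
     ε  y  h  a  z  u
  ε  0  1  2  3  4  5
  v  1  1  2  3  4  5
  h  2  2  1  2  3  4
  a  3  3  2  1  2  3
  z  4  4  3  2  1  2
  u  5  5  4  3  2  1
The bottom-right entry gives D[5][5] = 1, so no sequence of fewer than 1 edit works. Backtracking through the table gives one optimal edit sequence (1 edit):
  vhazu → yhazu (sub v→y @1)
Edit distance = 1.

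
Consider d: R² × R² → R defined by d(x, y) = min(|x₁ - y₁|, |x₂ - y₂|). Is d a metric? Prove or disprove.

No. d fails identity of indiscernibles: take x = (-5, 0) and y = (-5, 1). Then d(x,y) = min(|-5 - (-5)|, |0 - 1|) = min(0, 1) = 0, yet x ≠ y.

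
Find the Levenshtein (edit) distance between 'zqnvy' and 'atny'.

Let D[i][j] be the edit distance between the first i characters of 'zqnvy' and the first j characters of 'atny', with D[i][0] = i, D[0][j] = j, and D[i][j] = D[i-1][j-1] if the characters match, else 1 + min(D[i-1][j], D[i][j-1], D[i-1][j-1]). Filling the table (rows: prefixes of 'zqnvy', columns: prefixes of 'atny'):
     ε  a  t  n  y
  ε  0  1  2  3  4
  z  1  1  2  3  4
  q  2  2  2  3  4
  n  3  3  3  2  3
  v  4  4  4  3  3
  y  5  5  5  4  3
The bottom-right entry gives D[5][4] = 3, so no sequence of fewer than 3 edits works. Backtracking through the table gives one optimal edit sequence (3 edits):
  zqnvy → aqnvy (sub z→a @1)
  aqnvy → atnvy (sub q→t @2)
  atnvy → atny (del v @4)
Edit distance = 3.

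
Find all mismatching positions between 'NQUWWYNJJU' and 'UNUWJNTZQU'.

Differing positions: 1, 2, 5, 6, 7, 8, 9. Hamming distance = 7.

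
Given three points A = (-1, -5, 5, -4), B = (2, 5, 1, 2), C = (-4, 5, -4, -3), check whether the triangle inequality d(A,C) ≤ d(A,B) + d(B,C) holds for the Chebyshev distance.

d(A,B) = max(3, 10, 4, 6) = 10, d(B,C) = max(6, 0, 5, 5) = 6, d(A,C) = max(3, 10, 9, 1) = 10.
d(A,C) = 10 ≤ 10 + 6 = 16. Triangle inequality is satisfied.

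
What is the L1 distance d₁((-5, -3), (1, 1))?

Σ|x_i - y_i| = |-5 - 1| + |-3 - 1| = 6 + 4 = 10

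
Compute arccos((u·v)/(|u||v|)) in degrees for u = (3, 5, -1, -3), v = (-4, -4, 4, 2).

With u = (3, 5, -1, -3), v = (-4, -4, 4, 2):
u·v = 3·(-4) + 5·(-4) + (-1)·4 + (-3)·2 = (-12) + (-20) + (-4) + (-6) = -42.
|u| = √(3² + 5² + (-1)² + (-3)²) = √44, |v| = √((-4)² + (-4)² + 4² + 2²) = √52, so |u||v| = √(44·52) = √2288.
cos θ = (u·v)/(|u||v|) = -42/√2288 ≈ -0.878054
θ = arccos(-0.878054) ≈ 151.41°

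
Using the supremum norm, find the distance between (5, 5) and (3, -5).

max(|x_i - y_i|) = max(|5 - 3|, |5 - (-5)|) = max(2, 10) = 10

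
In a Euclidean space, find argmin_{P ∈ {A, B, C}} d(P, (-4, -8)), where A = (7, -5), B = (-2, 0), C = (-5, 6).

Distances: d(A) ≈ 11.4018, d(B) ≈ 8.2462, d(C) ≈ 14.0357. Nearest: B = (-2, 0) with distance 8.2462.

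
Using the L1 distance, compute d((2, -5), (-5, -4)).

Σ|x_i - y_i| = |2 - (-5)| + |-5 - (-4)| = 7 + 1 = 8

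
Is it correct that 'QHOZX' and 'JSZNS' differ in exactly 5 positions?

Differing positions: 1, 2, 3, 4, 5. Hamming distance = 5, so the claim is true.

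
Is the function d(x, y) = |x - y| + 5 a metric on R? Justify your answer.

No. d fails identity of indiscernibles (specifically d(x,x) = 0): d(-1, -1) = |-1 - (-1)| + 5 = 0 + 5 = 5 ≠ 0.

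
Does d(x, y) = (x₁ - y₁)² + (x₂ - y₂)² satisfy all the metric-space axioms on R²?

No. The squared Euclidean distance fails the triangle inequality. Counterexample: x = (0, 0), y = (4, 2), z = (8, 4). d(x,z) = 8² + 4² = 80, but d(x,y) + d(y,z) = (4² + 2²) + (4² + 2²) = 20 + 20 = 40. Since 80 > 40, the triangle inequality is violated. (Note: √d, the ordinary Euclidean distance, IS a metric.)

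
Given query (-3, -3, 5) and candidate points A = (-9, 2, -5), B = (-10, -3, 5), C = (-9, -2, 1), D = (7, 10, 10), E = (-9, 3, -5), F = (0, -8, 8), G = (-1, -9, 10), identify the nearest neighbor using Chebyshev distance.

Distances: d(A) = 10, d(B) = 7, d(C) = 6, d(D) = 13, d(E) = 10, d(F) = 5, d(G) = 6. Nearest: F = (0, -8, 8) with distance 5.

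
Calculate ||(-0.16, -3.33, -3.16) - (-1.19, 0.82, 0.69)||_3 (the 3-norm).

(Σ|x_i - y_i|^3)^(1/3) = (|-0.16 - (-1.19)|^3 + |-3.33 - 0.82|^3 + |-3.16 - 0.69|^3)^(1/3)
= (1.03^3 + 4.15^3 + 3.85^3)^(1/3) ≈ (1.0927 + 71.4734 + 57.0666)^(1/3) = (129.6327)^(1/3) ≈ 5.061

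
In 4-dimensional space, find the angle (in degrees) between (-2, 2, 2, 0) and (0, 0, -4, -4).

With u = (-2, 2, 2, 0), v = (0, 0, -4, -4):
u·v = (-2)·0 + 2·0 + 2·(-4) + 0·(-4) = 0 + 0 + (-8) + 0 = -8.
|u| = √((-2)² + 2² + 2² + 0²) = √12, |v| = √(0² + 0² + (-4)² + (-4)²) = √32, so |u||v| = √(12·32) = √384.
cos θ = (u·v)/(|u||v|) = -8/√384 ≈ -0.408248
θ = arccos(-0.408248) ≈ 114.09°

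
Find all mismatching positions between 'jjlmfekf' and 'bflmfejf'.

Differing positions: 1, 2, 7. Hamming distance = 3.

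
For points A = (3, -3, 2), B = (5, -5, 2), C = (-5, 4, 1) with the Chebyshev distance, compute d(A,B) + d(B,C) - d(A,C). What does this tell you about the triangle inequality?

d(A,B) = max(2, 2, 0) = 2, d(B,C) = max(10, 9, 1) = 10, d(A,C) = max(8, 7, 1) = 8.
d(A,B) + d(B,C) - d(A,C) = 2 + 10 - 8 = 12 - 8 = 4. This is ≥ 0, so the triangle inequality holds for these points.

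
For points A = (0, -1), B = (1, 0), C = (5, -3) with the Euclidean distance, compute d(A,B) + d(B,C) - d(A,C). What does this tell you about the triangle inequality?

d(A,B) = √(1² + 1²) = √2 ≈ 1.4142, d(B,C) = √(4² + 3²) = √25 = 5, d(A,C) = √(5² + 2²) = √29 ≈ 5.3852.
d(A,B) + d(B,C) - d(A,C) = 1.4142 + 5 - 5.3852 = 6.4142 - 5.3852 = 1.029 (to 4 decimal places). This is ≥ 0, so the triangle inequality holds for these points.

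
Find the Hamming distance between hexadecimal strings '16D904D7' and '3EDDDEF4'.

Differing positions: 1, 2, 4, 5, 6, 7, 8. Hamming distance = 7.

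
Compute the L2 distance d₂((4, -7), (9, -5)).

√(Σ(x_i - y_i)²) = √((4 - 9)² + (-7 - (-5))²)
= √((-5)² + (-2)²) = √(25 + 4) = √29 ≈ 5.3852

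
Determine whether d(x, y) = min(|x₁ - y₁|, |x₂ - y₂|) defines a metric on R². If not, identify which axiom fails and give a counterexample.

No. d fails identity of indiscernibles: take x = (0, 0) and y = (0, 3). Then d(x,y) = min(|0 - 0|, |0 - 3|) = min(0, 3) = 0, yet x ≠ y.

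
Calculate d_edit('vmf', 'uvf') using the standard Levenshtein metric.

Let D[i][j] be the edit distance between the first i characters of 'vmf' and the first j characters of 'uvf', with D[i][0] = i, D[0][j] = j, and D[i][j] = D[i-1][j-1] if the characters match, else 1 + min(D[i-1][j], D[i][j-1], D[i-1][j-1]). Filling the table (rows: prefixes of 'vmf', columns: prefixes of 'uvf'):
     ε  u  v  f
  ε  0  1  2  3
  v  1  1  1  2
  m  2  2  2  2
  f  3  3  3  2
The bottom-right entry gives D[3][3] = 2, so no sequence of fewer than 2 edits works. Backtracking through the table gives one optimal edit sequence (2 edits):
  vmf → umf (sub v→u @1)
  umf → uvf (sub m→v @2)
Edit distance = 2.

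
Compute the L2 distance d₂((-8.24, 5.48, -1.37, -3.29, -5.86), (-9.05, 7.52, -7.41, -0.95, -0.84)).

√(Σ(x_i - y_i)²) = √((-8.24 - (-9.05))² + (5.48 - 7.52)² + (-1.37 - (-7.41))² + (-3.29 - (-0.95))² + (-5.86 - (-0.84))²)
= √(0.81² + (-2.04)² + 6.04² + (-2.34)² + (-5.02)²) = √(0.6561 + 4.1616 + 36.4816 + 5.4756 + 25.2004) = √71.9753 ≈ 8.4838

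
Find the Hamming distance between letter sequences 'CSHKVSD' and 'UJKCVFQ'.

Differing positions: 1, 2, 3, 4, 6, 7. Hamming distance = 6.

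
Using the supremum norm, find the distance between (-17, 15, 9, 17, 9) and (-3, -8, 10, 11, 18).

max(|x_i - y_i|) = max(|-17 - (-3)|, |15 - (-8)|, |9 - 10|, |17 - 11|, |9 - 18|) = max(14, 23, 1, 6, 9) = 23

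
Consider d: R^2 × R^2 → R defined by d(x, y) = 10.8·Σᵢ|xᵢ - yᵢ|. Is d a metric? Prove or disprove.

Yes. The L1 (Manhattan) norm induces a metric on R^2, and multiplying a metric by a positive constant 10.8 > 0 preserves all four axioms: non-negativity (10.8·||x-y|| ≥ 0), identity (10.8·||x-y|| = 0 ⟺ ||x-y|| = 0 ⟺ x = y), symmetry (||x-y|| = ||y-x||), and the triangle inequality (10.8·||x-z|| ≤ 10.8·||x-y|| + 10.8·||y-z||). So d is a metric.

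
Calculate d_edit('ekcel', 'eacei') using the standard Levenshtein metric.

Let D[i][j] be the edit distance between the first i characters of 'ekcel' and the first j characters of 'eacei', with D[i][0] = i, D[0][j] = j, and D[i][j] = D[i-1][j-1] if the characters match, else 1 + min(D[i-1][j], D[i][j-1], D[i-1][j-1]). Filling the table (rows: prefixes of 'ekcel', columns: prefixes of 'eacei'):
     ε  e  a  c  e  i
  ε  0  1  2  3  4  5
  e  1  0  1  2  3  4
  k  2  1  1  2  3  4
  c  3  2  2  1  2  3
  e  4  3  3  2  1  2
  l  5  4  4  3  2  2
The bottom-right entry gives D[5][5] = 2, so no sequence of fewer than 2 edits works. Backtracking through the table gives one optimal edit sequence (2 edits):
  ekcel → eacel (sub k→a @2)
  eacel → eacei (sub l→i @5)
Edit distance = 2.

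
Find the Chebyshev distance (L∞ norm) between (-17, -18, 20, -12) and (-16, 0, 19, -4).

max(|x_i - y_i|) = max(|-17 - (-16)|, |-18 - 0|, |20 - 19|, |-12 - (-4)|) = max(1, 18, 1, 8) = 18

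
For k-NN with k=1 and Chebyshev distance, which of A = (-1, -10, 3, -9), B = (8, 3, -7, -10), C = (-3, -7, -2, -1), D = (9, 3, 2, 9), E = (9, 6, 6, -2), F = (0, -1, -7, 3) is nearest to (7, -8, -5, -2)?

Distances: d(A) = 8, d(B) = 11, d(C) = 10, d(D) = 11, d(E) = 14, d(F) = 7. Nearest: F = (0, -1, -7, 3) with distance 7.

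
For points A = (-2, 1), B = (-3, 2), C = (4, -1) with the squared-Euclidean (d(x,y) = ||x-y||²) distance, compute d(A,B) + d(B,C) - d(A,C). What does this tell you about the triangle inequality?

d(A,B) = 1² + 1² = 2, d(B,C) = 7² + 3² = 58, d(A,C) = 6² + 2² = 40.
d(A,B) + d(B,C) - d(A,C) = 2 + 58 - 40 = 60 - 40 = 20. This is ≥ 0, so the triangle inequality holds for these points.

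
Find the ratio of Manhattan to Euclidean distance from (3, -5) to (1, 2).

L1 = |3 - 1| + |-5 - 2| = 2 + 7 = 9
L2 = √(2² + 7²) = √53 ≈ 7.2801
L1 ≥ L2 always (equality iff movement is along one axis); L1 > L2 here.
Ratio L1/L2 = 9/√53 ≈ 1.2362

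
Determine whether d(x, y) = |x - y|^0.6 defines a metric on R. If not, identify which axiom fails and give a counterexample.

Yes. With 0 < p = 0.6 ≤ 1, d(x,y) = |x-y|^0.6 is a metric on R. Non-negativity and symmetry are immediate; |x-y|^0.6 = 0 ⟺ |x-y| = 0 ⟺ x = y. For the triangle inequality, the function t ↦ t^0.6 is subadditive on [0,∞) when p ≤ 1, so |x-z|^0.6 ≤ (|x-y| + |y-z|)^0.6 ≤ |x-y|^0.6 + |y-z|^0.6.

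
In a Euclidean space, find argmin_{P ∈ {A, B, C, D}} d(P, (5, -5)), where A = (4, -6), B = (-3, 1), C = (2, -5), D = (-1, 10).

Distances: d(A) ≈ 1.4142, d(B) = 10, d(C) = 3, d(D) ≈ 16.1555. Nearest: A = (4, -6) with distance 1.4142.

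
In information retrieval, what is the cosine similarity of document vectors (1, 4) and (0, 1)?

With u = (1, 4), v = (0, 1):
u·v = 1·0 + 4·1 = 0 + 4 = 4.
|u| = √(1² + 4²) = √17, |v| = √(0² + 1²) = √1, so |u||v| = √(17·1) = √17.
cos θ = (u·v)/(|u||v|) = 4/√17 ≈ 0.9701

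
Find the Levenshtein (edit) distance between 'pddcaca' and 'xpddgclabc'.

Let D[i][j] be the edit distance between the first i characters of 'pddcaca' and the first j characters of 'xpddgclabc', with D[i][0] = i, D[0][j] = j, and D[i][j] = D[i-1][j-1] if the characters match, else 1 + min(D[i-1][j], D[i][j-1], D[i-1][j-1]). Filling the table (rows: prefixes of 'pddcaca', columns: prefixes of 'xpddgclabc'):
     ε  x  p  d  d  g  c  l  a  b  c
  ε  0  1  2  3  4  5  6  7  8  9 10
  p  1  1  1  2  3  4  5  6  7  8  9
  d  2  2  2  1  2  3  4  5  6  7  8
  d  3  3  3  2  1  2  3  4  5  6  7
  c  4  4  4  3  2  2  2  3  4  5  6
  a  5  5  5  4  3  3  3  3  3  4  5
  c  6  6  6  5  4  4  3  4  4  4  4
  a  7  7  7  6  5  5  4  4  4  5  5
The bottom-right entry gives D[7][10] = 5, so no sequence of fewer than 5 edits works. Backtracking through the table gives one optimal edit sequence (5 edits):
  pddcaca → xpddcaca (ins x @1)
  xpddcaca → xpddgcaca (ins g @5)
  xpddgcaca → xpddgclaca (ins l @7)
  xpddgclaca → xpddgclaba (sub c→b @9)
  xpddgclaba → xpddgclabc (sub a→c @10)
Edit distance = 5.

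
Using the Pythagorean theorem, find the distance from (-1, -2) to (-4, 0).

√(Σ(x_i - y_i)²) = √((-1 - (-4))² + (-2 - 0)²)
= √(3² + (-2)²) = √(9 + 4) = √13 ≈ 3.6056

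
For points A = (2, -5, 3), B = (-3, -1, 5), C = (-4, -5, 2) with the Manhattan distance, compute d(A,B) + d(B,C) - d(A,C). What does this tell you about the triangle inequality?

d(A,B) = 5 + 4 + 2 = 11, d(B,C) = 1 + 4 + 3 = 8, d(A,C) = 6 + 0 + 1 = 7.
d(A,B) + d(B,C) - d(A,C) = 11 + 8 - 7 = 19 - 7 = 12. This is ≥ 0, so the triangle inequality holds for these points.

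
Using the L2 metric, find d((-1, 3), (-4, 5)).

√(Σ(x_i - y_i)²) = √((-1 - (-4))² + (3 - 5)²)
= √(3² + (-2)²) = √(9 + 4) = √13 ≈ 3.6056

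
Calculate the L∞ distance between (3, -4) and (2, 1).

max(|x_i - y_i|) = max(|3 - 2|, |-4 - 1|) = max(1, 5) = 5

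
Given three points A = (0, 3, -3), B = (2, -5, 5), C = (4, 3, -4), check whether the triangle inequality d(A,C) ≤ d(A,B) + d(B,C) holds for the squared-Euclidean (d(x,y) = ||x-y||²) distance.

d(A,B) = 2² + 8² + 8² = 132, d(B,C) = 2² + 8² + 9² = 149, d(A,C) = 4² + 0² + 1² = 17.
d(A,C) = 17 ≤ 132 + 149 = 281. Triangle inequality is satisfied.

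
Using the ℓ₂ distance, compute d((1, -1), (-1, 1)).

(Σ|x_i - y_i|^2)^(1/2) = (|1 - (-1)|^2 + |-1 - 1|^2)^(1/2)
= (2^2 + 2^2)^(1/2) = (4 + 4)^(1/2) = (8)^(1/2) ≈ 2.8284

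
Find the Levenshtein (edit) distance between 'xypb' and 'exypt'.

Let D[i][j] be the edit distance between the first i characters of 'xypb' and the first j characters of 'exypt', with D[i][0] = i, D[0][j] = j, and D[i][j] = D[i-1][j-1] if the characters match, else 1 + min(D[i-1][j], D[i][j-1], D[i-1][j-1]). Filling the table (rows: prefixes of 'xypb', columns: prefixes of 'exypt'):
     ε  e  x  y  p  t
  ε  0  1  2  3  4  5
  x  1  1  1  2  3  4
  y  2  2  2  1  2  3
  p  3  3  3  2  1  2
  b  4  4  4  3  2  2
The bottom-right entry gives D[4][5] = 2, so no sequence of fewer than 2 edits works. Backtracking through the table gives one optimal edit sequence (2 edits):
  xypb → exypb (ins e @1)
  exypb → exypt (sub b→t @5)
Edit distance = 2.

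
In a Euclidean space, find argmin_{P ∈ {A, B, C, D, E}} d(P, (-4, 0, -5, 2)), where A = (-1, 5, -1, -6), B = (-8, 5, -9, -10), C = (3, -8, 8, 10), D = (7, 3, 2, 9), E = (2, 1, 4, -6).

Distances: d(A) ≈ 10.6771, d(B) ≈ 14.1774, d(C) ≈ 18.6011, d(D) ≈ 15.0997, d(E) ≈ 13.4907. Nearest: A = (-1, 5, -1, -6) with distance 10.6771.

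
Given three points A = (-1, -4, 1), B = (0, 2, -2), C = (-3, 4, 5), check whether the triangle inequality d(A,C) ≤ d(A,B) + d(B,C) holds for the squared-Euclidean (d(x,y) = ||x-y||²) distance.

d(A,B) = 1² + 6² + 3² = 46, d(B,C) = 3² + 2² + 7² = 62, d(A,C) = 2² + 8² + 4² = 84.
d(A,C) = 84 ≤ 46 + 62 = 108. Triangle inequality is satisfied.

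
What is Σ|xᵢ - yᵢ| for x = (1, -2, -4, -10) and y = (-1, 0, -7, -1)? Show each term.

Σ|x_i - y_i| = |1 - (-1)| + |-2 - 0| + |-4 - (-7)| + |-10 - (-1)| = 2 + 2 + 3 + 9 = 16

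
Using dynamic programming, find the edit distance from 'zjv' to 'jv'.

Let D[i][j] be the edit distance between the first i characters of 'zjv' and the first j characters of 'jv', with D[i][0] = i, D[0][j] = j, and D[i][j] = D[i-1][j-1] if the characters match, else 1 + min(D[i-1][j], D[i][j-1], D[i-1][j-1]). Filling the table (rows: prefixes of 'zjv', columns: prefixes of 'jv'):
     ε  j  v
  ε  0  1  2
  z  1  1  2
  j  2  1  2
  v  3  2  1
The bottom-right entry gives D[3][2] = 1, so no sequence of fewer than 1 edit works. Backtracking through the table gives one optimal edit sequence (1 edit):
  zjv → jv (del z @1)
Edit distance = 1.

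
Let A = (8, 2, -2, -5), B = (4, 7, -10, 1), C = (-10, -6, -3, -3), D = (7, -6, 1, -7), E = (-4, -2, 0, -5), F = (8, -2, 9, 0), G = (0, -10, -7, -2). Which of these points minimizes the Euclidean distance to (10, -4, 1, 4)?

Distances: d(A) ≈ 11.4018, d(B) ≈ 16.9411, d(C) ≈ 21.6564, d(D) ≈ 11.5758, d(E) ≈ 16.7929, d(F) ≈ 9.3808, d(G) ≈ 15.3623. Nearest: F = (8, -2, 9, 0) with distance 9.3808.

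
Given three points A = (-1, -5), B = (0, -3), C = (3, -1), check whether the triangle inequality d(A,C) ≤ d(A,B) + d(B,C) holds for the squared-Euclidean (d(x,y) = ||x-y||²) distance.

d(A,B) = 1² + 2² = 5, d(B,C) = 3² + 2² = 13, d(A,C) = 4² + 4² = 32.
d(A,C) = 32 > 5 + 13 = 18. Triangle inequality is VIOLATED. (Squared-Euclidean is not a metric — this is a counterexample.)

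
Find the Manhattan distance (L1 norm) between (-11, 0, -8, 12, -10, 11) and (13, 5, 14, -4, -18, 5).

Σ|x_i - y_i| = |-11 - 13| + |0 - 5| + |-8 - 14| + |12 - (-4)| + |-10 - (-18)| + |11 - 5| = 24 + 5 + 22 + 16 + 8 + 6 = 81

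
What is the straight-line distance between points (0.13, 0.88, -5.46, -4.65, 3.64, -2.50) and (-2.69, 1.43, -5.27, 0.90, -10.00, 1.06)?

√(Σ(x_i - y_i)²) = √((0.13 - (-2.69))² + (0.88 - 1.43)² + (-5.46 - (-5.27))² + (-4.65 - 0.9)² + (3.64 - (-10))² + (-2.5 - 1.06)²)
= √(2.82² + (-0.55)² + (-0.19)² + (-5.55)² + 13.64² + (-3.56)²) = √(7.9524 + 0.3025 + 0.0361 + 30.8025 + 186.0496 + 12.6736) = √237.8167 ≈ 15.4213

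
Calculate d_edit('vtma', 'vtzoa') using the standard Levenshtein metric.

Let D[i][j] be the edit distance between the first i characters of 'vtma' and the first j characters of 'vtzoa', with D[i][0] = i, D[0][j] = j, and D[i][j] = D[i-1][j-1] if the characters match, else 1 + min(D[i-1][j], D[i][j-1], D[i-1][j-1]). Filling the table (rows: prefixes of 'vtma', columns: prefixes of 'vtzoa'):
     ε  v  t  z  o  a
  ε  0  1  2  3  4  5
  v  1  0  1  2  3  4
  t  2  1  0  1  2  3
  m  3  2  1  1  2  3
  a  4  3  2  2  2  2
The bottom-right entry gives D[4][5] = 2, so no sequence of fewer than 2 edits works. Backtracking through the table gives one optimal edit sequence (2 edits):
  vtma → vtzma (ins z @3)
  vtzma → vtzoa (sub m→o @4)
Edit distance = 2.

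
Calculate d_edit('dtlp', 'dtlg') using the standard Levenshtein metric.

Let D[i][j] be the edit distance between the first i characters of 'dtlp' and the first j characters of 'dtlg', with D[i][0] = i, D[0][j] = j, and D[i][j] = D[i-1][j-1] if the characters match, else 1 + min(D[i-1][j], D[i][j-1], D[i-1][j-1]). Filling the table (rows: prefixes of 'dtlp', columns: prefixes of 'dtlg'):
     ε  d  t  l  g
  ε  0  1  2  3  4
  d  1  0  1  2  3
  t  2  1  0  1  2
  l  3  2  1  0  1
  p  4  3  2  1  1
The bottom-right entry gives D[4][4] = 1, so no sequence of fewer than 1 edit works. Backtracking through the table gives one optimal edit sequence (1 edit):
  dtlp → dtlg (sub p→g @4)
Edit distance = 1.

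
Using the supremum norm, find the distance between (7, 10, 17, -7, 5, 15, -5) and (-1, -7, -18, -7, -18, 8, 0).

max(|x_i - y_i|) = max(|7 - (-1)|, |10 - (-7)|, |17 - (-18)|, |-7 - (-7)|, |5 - (-18)|, |15 - 8|, |-5 - 0|) = max(8, 17, 35, 0, 23, 7, 5) = 35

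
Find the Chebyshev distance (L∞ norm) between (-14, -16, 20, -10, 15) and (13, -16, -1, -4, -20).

max(|x_i - y_i|) = max(|-14 - 13|, |-16 - (-16)|, |20 - (-1)|, |-10 - (-4)|, |15 - (-20)|) = max(27, 0, 21, 6, 35) = 35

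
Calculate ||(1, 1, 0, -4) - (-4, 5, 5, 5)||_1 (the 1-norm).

Σ|x_i - y_i| = |1 - (-4)| + |1 - 5| + |0 - 5| + |-4 - 5| = 5 + 4 + 5 + 9 = 23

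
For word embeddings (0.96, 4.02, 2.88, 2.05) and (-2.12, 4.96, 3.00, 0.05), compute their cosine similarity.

With u = (0.96, 4.02, 2.88, 2.05), v = (-2.12, 4.96, 3.00, 0.05):
u·v = 0.96·(-2.12) + 4.02·4.96 + 2.88·3 + 2.05·0.05 = (-2.0352) + 19.9392 + 8.64 + 0.1025 = 26.6465.
|u| = √(0.96² + 4.02² + 2.88² + 2.05²) = √(0.9216 + 16.1604 + 8.2944 + 4.2025) = √29.5789, |v| = √((-2.12)² + 4.96² + 3² + 0.05²) = √(4.4944 + 24.6016 + 9 + 0.0025) = √38.0985.
cos θ = (u·v)/(|u||v|) = 26.6465/(√29.5789·√38.0985) ≈ 0.7938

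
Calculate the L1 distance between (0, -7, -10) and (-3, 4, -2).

Σ|x_i - y_i| = |0 - (-3)| + |-7 - 4| + |-10 - (-2)| = 3 + 11 + 8 = 22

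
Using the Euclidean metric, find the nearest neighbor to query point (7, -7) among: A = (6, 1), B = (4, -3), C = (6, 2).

Distances: d(A) ≈ 8.0623, d(B) = 5, d(C) ≈ 9.0554. Nearest: B = (4, -3) with distance 5.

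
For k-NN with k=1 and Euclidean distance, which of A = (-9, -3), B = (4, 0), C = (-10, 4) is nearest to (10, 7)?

Distances: d(A) ≈ 21.4709, d(B) ≈ 9.2195, d(C) ≈ 20.2237. Nearest: B = (4, 0) with distance 9.2195.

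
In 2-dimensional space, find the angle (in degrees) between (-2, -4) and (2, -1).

With u = (-2, -4), v = (2, -1):
u·v = (-2)·2 + (-4)·(-1) = (-4) + 4 = 0.
|u| = √((-2)² + (-4)²) = √20, |v| = √(2² + (-1)²) = √5, so |u||v| = √(20·5) = √100 = 10.
cos θ = (u·v)/(|u||v|) = 0/10 = 0 (the vectors are orthogonal)
θ = arccos(0) = 90°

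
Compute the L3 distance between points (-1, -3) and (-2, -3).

(Σ|x_i - y_i|^3)^(1/3) = (|-1 - (-2)|^3 + |-3 - (-3)|^3)^(1/3)
= (1^3 + 0^3)^(1/3) = (1 + 0)^(1/3) = (1)^(1/3) = 1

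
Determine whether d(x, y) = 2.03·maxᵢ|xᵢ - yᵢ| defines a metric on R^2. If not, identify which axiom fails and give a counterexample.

Yes. The L∞ (Chebyshev) norm induces a metric on R^2, and multiplying a metric by a positive constant 2.03 > 0 preserves all four axioms: non-negativity (2.03·||x-y|| ≥ 0), identity (2.03·||x-y|| = 0 ⟺ ||x-y|| = 0 ⟺ x = y), symmetry (||x-y|| = ||y-x||), and the triangle inequality (2.03·||x-z|| ≤ 2.03·||x-y|| + 2.03·||y-z||). So d is a metric.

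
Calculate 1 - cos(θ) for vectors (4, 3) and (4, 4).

With u = (4, 3), v = (4, 4):
u·v = 4·4 + 3·4 = 16 + 12 = 28.
|u| = √(4² + 3²) = √25, |v| = √(4² + 4²) = √32, so |u||v| = √(25·32) = √800.
cos θ = (u·v)/(|u||v|) = 28/√800 ≈ 0.9899
Cosine distance = 1 - cos θ ≈ 1 - 0.9899 = 0.0101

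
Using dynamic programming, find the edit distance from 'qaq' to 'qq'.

Let D[i][j] be the edit distance between the first i characters of 'qaq' and the first j characters of 'qq', with D[i][0] = i, D[0][j] = j, and D[i][j] = D[i-1][j-1] if the characters match, else 1 + min(D[i-1][j], D[i][j-1], D[i-1][j-1]). Filling the table (rows: prefixes of 'qaq', columns: prefixes of 'qq'):
     ε  q  q
  ε  0  1  2
  q  1  0  1
  a  2  1  1
  q  3  2  1
The bottom-right entry gives D[3][2] = 1, so no sequence of fewer than 1 edit works. Backtracking through the table gives one optimal edit sequence (1 edit):
  qaq → qq (del a @2)
Edit distance = 1.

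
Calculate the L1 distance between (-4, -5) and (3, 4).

Σ|x_i - y_i| = |-4 - 3| + |-5 - 4| = 7 + 9 = 16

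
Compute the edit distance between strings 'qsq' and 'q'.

Let D[i][j] be the edit distance between the first i characters of 'qsq' and the first j characters of 'q', with D[i][0] = i, D[0][j] = j, and D[i][j] = D[i-1][j-1] if the characters match, else 1 + min(D[i-1][j], D[i][j-1], D[i-1][j-1]). Filling the table (rows: prefixes of 'qsq', columns: prefixes of 'q'):
     ε  q
  ε  0  1
  q  1  0
  s  2  1
  q  3  2
The bottom-right entry gives D[3][1] = 2, so no sequence of fewer than 2 edits works. Backtracking through the table gives one optimal edit sequence (2 edits):
  qsq → sq (del q @1)
  sq → q (del s @1)
Edit distance = 2.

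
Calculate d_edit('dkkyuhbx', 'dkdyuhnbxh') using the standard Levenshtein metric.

Let D[i][j] be the edit distance between the first i characters of 'dkkyuhbx' and the first j characters of 'dkdyuhnbxh', with D[i][0] = i, D[0][j] = j, and D[i][j] = D[i-1][j-1] if the characters match, else 1 + min(D[i-1][j], D[i][j-1], D[i-1][j-1]). Filling the table (rows: prefixes of 'dkkyuhbx', columns: prefixes of 'dkdyuhnbxh'):
     ε  d  k  d  y  u  h  n  b  x  h
  ε  0  1  2  3  4  5  6  7  8  9 10
  d  1  0  1  2  3  4  5  6  7  8  9
  k  2  1  0  1  2  3  4  5  6  7  8
  k  3  2  1  1  2  3  4  5  6  7  8
  y  4  3  2  2  1  2  3  4  5  6  7
  u  5  4  3  3  2  1  2  3  4  5  6
  h  6  5  4  4  3  2  1  2  3  4  5
  b  7  6  5  5  4  3  2  2  2  3  4
  x  8  7  6  6  5  4  3  3  3  2  3
The bottom-right entry gives D[8][10] = 3, so no sequence of fewer than 3 edits works. Backtracking through the table gives one optimal edit sequence (3 edits):
  dkkyuhbx → dkdyuhbx (sub k→d @3)
  dkdyuhbx → dkdyuhnbx (ins n @7)
  dkdyuhnbx → dkdyuhnbxh (ins h @10)
Edit distance = 3.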